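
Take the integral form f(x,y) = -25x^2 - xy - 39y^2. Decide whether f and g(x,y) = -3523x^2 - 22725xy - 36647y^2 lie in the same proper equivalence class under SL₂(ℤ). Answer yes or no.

D₁ = -3899, D₂ = -3899
f is negative-definite; reduce −f:
−f: reduced (well bottom): (25,1,39) with a≤c, −a<b≤a
flip sign back: reduced form of f is (-25,-1,-39)
g is negative-definite; reduce −g:
−g: translate: b→1587 (≡22725 mod 7046), so (3523,22725,36647)→(3523,1587,179)
−g: flip: (3523,1587,179)→(179,-1587,3523)
−g: translate: b→-155 (≡-1587 mod 358), so (179,-1587,3523)→(179,-155,39)
−g: flip: (179,-155,39)→(39,155,179)
−g: translate: b→-1 (≡155 mod 78), so (39,155,179)→(39,-1,25)
−g: flip: (39,-1,25)→(25,1,39)
−g: reduced (well bottom): (25,1,39) with a≤c, −a<b≤a
flip sign back: reduced form of g is (-25,-1,-39)
reduced forms (-25, -1, -39) vs (-25, -1, -39) ⇒ equivalent

yes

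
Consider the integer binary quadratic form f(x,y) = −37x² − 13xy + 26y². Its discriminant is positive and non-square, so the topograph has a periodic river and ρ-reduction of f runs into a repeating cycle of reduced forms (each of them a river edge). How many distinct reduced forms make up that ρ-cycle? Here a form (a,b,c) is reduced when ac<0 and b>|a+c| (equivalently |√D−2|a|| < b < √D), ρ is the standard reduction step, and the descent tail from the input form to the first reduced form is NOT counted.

D = 4017, ⌊√D⌋ = 63
descent: ρ → (26,13,-37)  [lands on river]
river: ρ → (-37,61,2)
river: ρ → (2,63,-6)
river: ρ → (-6,57,32)
river: ρ → (32,7,-31)
river: ρ → (-31,55,8)
river: ρ → (8,57,-24)
river: ρ → (-24,39,26)
ρ-cycle length = 8 (tail of 1 descent step not counted)

8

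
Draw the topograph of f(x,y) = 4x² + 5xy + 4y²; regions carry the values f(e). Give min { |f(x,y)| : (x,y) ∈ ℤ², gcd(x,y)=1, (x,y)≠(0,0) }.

translate: b→-3 (≡5 mod 8), so (4,5,4)→(4,-3,3)
flip: (4,-3,3)→(3,3,4)
reduced (well bottom): (3,3,4) with a≤c, −a<b≤a
well minimum = a = 3

3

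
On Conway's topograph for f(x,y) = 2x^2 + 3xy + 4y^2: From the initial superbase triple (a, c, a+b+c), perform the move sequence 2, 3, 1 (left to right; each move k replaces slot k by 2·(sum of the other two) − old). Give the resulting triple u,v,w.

start (2,4,9) = (f(1,0),f(0,1),f(1,1))
replace slot 2: 2·(2+9) − 4 = 18 → (2,18,9)
replace slot 3: 2·(2+18) − 9 = 31 → (2,18,31)
replace slot 1: 2·(18+31) − 2 = 96 → (96,18,31)

96,18,31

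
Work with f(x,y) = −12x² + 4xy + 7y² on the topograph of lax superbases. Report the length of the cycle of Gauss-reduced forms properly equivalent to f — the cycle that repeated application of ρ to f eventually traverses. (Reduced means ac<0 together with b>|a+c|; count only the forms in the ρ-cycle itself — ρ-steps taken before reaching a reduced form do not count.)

D = 352, ⌊√D⌋ = 18
descent: ρ → (7,10,-9)  [lands on river]
river: ρ → (-9,8,8)
river: ρ → (8,8,-9)
river: ρ → (-9,10,7)
river: ρ → (7,18,-1)
river: ρ → (-1,18,7)
ρ-cycle length = 6 (tail of 1 descent step not counted)

6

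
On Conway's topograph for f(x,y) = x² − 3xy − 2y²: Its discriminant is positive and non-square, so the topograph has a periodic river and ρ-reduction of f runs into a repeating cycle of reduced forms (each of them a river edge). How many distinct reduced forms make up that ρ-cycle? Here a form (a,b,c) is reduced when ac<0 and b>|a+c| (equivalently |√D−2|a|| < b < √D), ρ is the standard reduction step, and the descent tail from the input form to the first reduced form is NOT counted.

D = 17, ⌊√D⌋ = 4
descent: ρ → (-2,3,1)  [lands on river]
river: ρ → (1,3,-2)
river: ρ → (-2,1,2)
river: ρ → (2,3,-1)
river: ρ → (-1,3,2)
river: ρ → (2,1,-2)
ρ-cycle length = 6 (tail of 1 descent step not counted)

6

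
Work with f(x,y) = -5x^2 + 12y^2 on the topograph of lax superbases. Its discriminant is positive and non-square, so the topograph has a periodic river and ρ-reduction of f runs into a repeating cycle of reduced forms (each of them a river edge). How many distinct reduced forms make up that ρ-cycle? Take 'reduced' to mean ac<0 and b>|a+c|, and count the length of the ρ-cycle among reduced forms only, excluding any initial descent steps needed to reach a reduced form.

D = 240, ⌊√D⌋ = 15
descent: ρ → (12,0,-5)
descent: ρ → (-5,10,7)  [lands on river]
river: ρ → (7,4,-8)
river: ρ → (-8,12,3)
river: ρ → (3,12,-8)
river: ρ → (-8,4,7)
river: ρ → (7,10,-5)
ρ-cycle length = 6 (tail of 2 descent steps not counted)

6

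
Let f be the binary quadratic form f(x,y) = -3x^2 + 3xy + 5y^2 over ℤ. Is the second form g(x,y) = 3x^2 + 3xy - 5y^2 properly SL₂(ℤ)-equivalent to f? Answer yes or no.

D₁ = 69, D₂ = 69
river cycle of f (length 4): (5, 7, -1), (-1, 7, 5), (5, 3, -3), (-3, 3, 5)
river cycle of g (length 4): (-5, 7, 1), (1, 7, -5), (-5, 3, 3), (3, 3, -5)
cycles differ ⇒ inequivalent

no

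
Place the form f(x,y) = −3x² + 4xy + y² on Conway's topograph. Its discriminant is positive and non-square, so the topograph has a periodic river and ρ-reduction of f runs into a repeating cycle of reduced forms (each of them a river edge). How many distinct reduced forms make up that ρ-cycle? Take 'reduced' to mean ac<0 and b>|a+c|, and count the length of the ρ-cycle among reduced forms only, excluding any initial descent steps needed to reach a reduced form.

D = 28, ⌊√D⌋ = 5
river: ρ → (1,4,-3)
river: ρ → (-3,2,2)
river: ρ → (2,2,-3)
river: ρ → (-3,4,1)
ρ-cycle length = 4 (tail of 0 descent steps not counted)

4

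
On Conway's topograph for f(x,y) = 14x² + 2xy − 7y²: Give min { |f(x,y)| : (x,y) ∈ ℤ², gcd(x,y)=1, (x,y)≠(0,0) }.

descent: ρ → (-7,12,9)  [lands on river]
river: ρ → (9,6,-10)
river: ρ → (-10,14,5)
river: ρ → (5,16,-7)
closes: descent 1, river 4
min |a| on river = 5

5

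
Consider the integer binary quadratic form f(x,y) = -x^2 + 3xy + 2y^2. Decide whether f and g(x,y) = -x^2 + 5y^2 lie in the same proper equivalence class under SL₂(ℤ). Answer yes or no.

D₁ = 17, D₂ = 20
discriminants differ ⇒ not SL₂(ℤ)-equivalent

no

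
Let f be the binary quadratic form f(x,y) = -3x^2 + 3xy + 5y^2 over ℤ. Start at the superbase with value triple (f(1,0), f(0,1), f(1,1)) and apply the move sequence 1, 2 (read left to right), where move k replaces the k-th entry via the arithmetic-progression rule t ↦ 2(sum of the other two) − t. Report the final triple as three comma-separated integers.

start (-3,5,5) = (f(1,0),f(0,1),f(1,1))
replace slot 1: 2·(5+5) − (-3) = 23 → (23,5,5)
replace slot 2: 2·(23+5) − 5 = 51 → (23,51,5)

23,51,5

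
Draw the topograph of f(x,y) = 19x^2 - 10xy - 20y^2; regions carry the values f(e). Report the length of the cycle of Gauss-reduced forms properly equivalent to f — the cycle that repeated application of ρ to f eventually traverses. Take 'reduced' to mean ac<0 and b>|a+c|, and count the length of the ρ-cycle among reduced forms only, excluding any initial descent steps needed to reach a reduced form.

D = 1620, ⌊√D⌋ = 40
descent: ρ → (-20,10,19)  [lands on river]
river: ρ → (19,28,-11)
river: ρ → (-11,38,4)
river: ρ → (4,34,-29)
river: ρ → (-29,24,9)
river: ρ → (9,30,-20)
ρ-cycle length = 6 (tail of 1 descent step not counted)

6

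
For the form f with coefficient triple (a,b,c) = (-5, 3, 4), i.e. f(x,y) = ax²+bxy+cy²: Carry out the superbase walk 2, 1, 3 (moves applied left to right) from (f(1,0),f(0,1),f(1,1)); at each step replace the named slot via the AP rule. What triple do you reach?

start (-5,4,2) = (f(1,0),f(0,1),f(1,1))
replace slot 2: 2·((-5)+2) − 4 = -10 → (-5,-10,2)
replace slot 1: 2·((-10)+2) − (-5) = -11 → (-11,-10,2)
replace slot 3: 2·((-11)+(-10)) − 2 = -44 → (-11,-10,-44)

-11,-10,-44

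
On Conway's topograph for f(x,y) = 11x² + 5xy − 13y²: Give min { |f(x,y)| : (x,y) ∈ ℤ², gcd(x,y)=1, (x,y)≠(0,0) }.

river: ρ → (-13,21,3)
river: ρ → (3,21,-13)
river: ρ → (-13,5,11)
river: ρ → (11,17,-7)
river: ρ → (-7,11,17)
river: ρ → (17,23,-1)
river: ρ → (-1,23,17)
river: ρ → (17,11,-7)
river: ρ → (-7,17,11)
river: ρ → (11,5,-13)
closes: descent 0, river 10
min |a| on river = 1

1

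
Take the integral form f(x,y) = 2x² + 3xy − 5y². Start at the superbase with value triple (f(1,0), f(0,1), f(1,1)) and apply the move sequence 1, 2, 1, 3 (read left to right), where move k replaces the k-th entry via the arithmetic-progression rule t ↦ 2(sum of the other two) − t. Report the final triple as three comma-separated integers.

start (2,-5,0) = (f(1,0),f(0,1),f(1,1))
replace slot 1: 2·((-5)+0) − 2 = -12 → (-12,-5,0)
replace slot 2: 2·((-12)+0) − (-5) = -19 → (-12,-19,0)
replace slot 1: 2·((-19)+0) − (-12) = -26 → (-26,-19,0)
replace slot 3: 2·((-26)+(-19)) − 0 = -90 → (-26,-19,-90)

-26,-19,-90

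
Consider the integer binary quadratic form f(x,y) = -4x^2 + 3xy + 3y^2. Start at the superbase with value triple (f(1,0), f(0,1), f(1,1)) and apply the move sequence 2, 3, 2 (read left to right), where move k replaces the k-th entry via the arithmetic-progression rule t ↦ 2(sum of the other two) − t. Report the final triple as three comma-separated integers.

start (-4,3,2) = (f(1,0),f(0,1),f(1,1))
replace slot 2: 2·((-4)+2) − 3 = -7 → (-4,-7,2)
replace slot 3: 2·((-4)+(-7)) − 2 = -24 → (-4,-7,-24)
replace slot 2: 2·((-4)+(-24)) − (-7) = -49 → (-4,-49,-24)

-4,-49,-24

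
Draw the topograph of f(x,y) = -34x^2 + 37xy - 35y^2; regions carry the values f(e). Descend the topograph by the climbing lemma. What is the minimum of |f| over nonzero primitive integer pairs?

translate: b→31 (≡-37 mod 68), so (34,-37,35)→(34,31,32)
flip: (34,31,32)→(32,-31,34)
reduced (well bottom): (32,-31,34) with a≤c, −a<b≤a
well minimum |f| = |-32| = 32 (negative-definite)

32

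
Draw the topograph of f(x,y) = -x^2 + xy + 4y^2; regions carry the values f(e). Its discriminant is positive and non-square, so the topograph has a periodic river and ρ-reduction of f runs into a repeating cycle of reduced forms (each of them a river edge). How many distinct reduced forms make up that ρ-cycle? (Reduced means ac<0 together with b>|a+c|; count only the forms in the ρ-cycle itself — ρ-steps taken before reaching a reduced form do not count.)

D = 17, ⌊√D⌋ = 4
descent: ρ → (4,-1,-1)
descent: ρ → (-1,3,2)  [lands on river]
river: ρ → (2,1,-2)
river: ρ → (-2,3,1)
river: ρ → (1,3,-2)
river: ρ → (-2,1,2)
river: ρ → (2,3,-1)
ρ-cycle length = 6 (tail of 2 descent steps not counted)

6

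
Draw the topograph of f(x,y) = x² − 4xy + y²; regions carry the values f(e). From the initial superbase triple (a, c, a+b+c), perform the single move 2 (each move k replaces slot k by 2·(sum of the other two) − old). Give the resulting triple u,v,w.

start (1,1,-2) = (f(1,0),f(0,1),f(1,1))
replace slot 2: 2·(1+(-2)) − 1 = -3 → (1,-3,-2)

1,-3,-2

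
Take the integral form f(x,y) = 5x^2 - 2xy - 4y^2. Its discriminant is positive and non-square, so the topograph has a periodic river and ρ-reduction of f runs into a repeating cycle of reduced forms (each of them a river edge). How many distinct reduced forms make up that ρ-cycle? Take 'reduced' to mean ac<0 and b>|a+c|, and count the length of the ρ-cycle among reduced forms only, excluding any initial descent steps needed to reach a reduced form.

D = 84, ⌊√D⌋ = 9
descent: ρ → (-4,2,5)  [lands on river]
river: ρ → (5,8,-1)
river: ρ → (-1,8,5)
river: ρ → (5,2,-4)
river: ρ → (-4,6,3)
river: ρ → (3,6,-4)
ρ-cycle length = 6 (tail of 1 descent step not counted)

6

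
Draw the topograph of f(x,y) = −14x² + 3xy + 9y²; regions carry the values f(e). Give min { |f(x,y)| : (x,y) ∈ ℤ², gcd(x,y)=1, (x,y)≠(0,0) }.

descent: ρ → (9,15,-8)  [lands on river]
river: ρ → (-8,17,7)
river: ρ → (7,11,-14)
river: ρ → (-14,17,4)
river: ρ → (4,15,-18)
river: ρ → (-18,21,1)
river: ρ → (1,21,-18)
river: ρ → (-18,15,4)
river: ρ → (4,17,-14)
river: ρ → (-14,11,7)
river: ρ → (7,17,-8)
river: ρ → (-8,15,9)
river: ρ → (9,21,-2)
river: ρ → (-2,19,19)
river: ρ → (19,19,-2)
river: ρ → (-2,21,9)
closes: descent 1, river 16
min |a| on river = 1

1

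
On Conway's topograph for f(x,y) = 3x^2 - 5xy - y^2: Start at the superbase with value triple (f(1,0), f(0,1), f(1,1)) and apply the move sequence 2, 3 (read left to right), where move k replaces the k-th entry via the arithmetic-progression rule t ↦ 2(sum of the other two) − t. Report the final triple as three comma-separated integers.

start (3,-1,-3) = (f(1,0),f(0,1),f(1,1))
replace slot 2: 2·(3+(-3)) − (-1) = 1 → (3,1,-3)
replace slot 3: 2·(3+1) − (-3) = 11 → (3,1,11)

3,1,11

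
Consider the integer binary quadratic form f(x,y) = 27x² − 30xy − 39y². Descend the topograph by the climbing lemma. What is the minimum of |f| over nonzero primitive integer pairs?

descent: ρ → (-39,30,27)  [lands on river]
river: ρ → (27,24,-42)
river: ρ → (-42,60,9)
river: ρ → (9,66,-21)
river: ρ → (-21,60,18)
river: ρ → (18,48,-39)
closes: descent 1, river 6
min |a| on river = 9

9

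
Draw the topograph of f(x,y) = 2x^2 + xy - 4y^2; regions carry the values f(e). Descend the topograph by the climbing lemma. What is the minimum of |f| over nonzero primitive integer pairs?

descent: ρ → (-4,-1,2)
descent: ρ → (2,5,-1)  [lands on river]
river: ρ → (-1,5,2)
river: ρ → (2,3,-3)
river: ρ → (-3,3,2)
closes: descent 2, river 4
min |a| on river = 1

1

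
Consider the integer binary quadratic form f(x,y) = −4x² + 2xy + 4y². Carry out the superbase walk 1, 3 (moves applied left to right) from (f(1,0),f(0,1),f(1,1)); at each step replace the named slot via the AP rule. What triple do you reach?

start (-4,4,2) = (f(1,0),f(0,1),f(1,1))
replace slot 1: 2·(4+2) − (-4) = 16 → (16,4,2)
replace slot 3: 2·(16+4) − 2 = 38 → (16,4,38)

16,4,38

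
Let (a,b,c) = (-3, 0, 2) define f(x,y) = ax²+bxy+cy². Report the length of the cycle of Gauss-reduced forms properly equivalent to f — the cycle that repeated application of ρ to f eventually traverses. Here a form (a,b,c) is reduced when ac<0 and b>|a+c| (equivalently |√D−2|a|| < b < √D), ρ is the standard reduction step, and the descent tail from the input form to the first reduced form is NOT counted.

D = 24, ⌊√D⌋ = 4
descent: ρ → (2,4,-1)  [lands on river]
river: ρ → (-1,4,2)
ρ-cycle length = 2 (tail of 1 descent step not counted)

2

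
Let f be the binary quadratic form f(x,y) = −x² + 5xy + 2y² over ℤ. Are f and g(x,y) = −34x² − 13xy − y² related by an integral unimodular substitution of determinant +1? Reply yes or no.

D₁ = 33, D₂ = 33
river cycle of f (length 4): (2, 3, -3), (-3, 3, 2), (2, 5, -1), (-1, 5, 2)
river cycle of g (length 4): (-1, 5, 2), (2, 3, -3), (-3, 3, 2), (2, 5, -1)
cycles coincide ⇒ equivalent

yes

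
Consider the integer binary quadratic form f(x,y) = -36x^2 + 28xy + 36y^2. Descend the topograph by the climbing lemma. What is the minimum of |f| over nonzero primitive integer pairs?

river: ρ → (36,44,-28)
river: ρ → (-28,68,12)
river: ρ → (12,76,-4)
river: ρ → (-4,76,12)
river: ρ → (12,68,-28)
river: ρ → (-28,44,36)
river: ρ → (36,28,-36)
river: ρ → (-36,44,28)
river: ρ → (28,68,-12)
river: ρ → (-12,76,4)
river: ρ → (4,76,-12)
river: ρ → (-12,68,28)
river: ρ → (28,44,-36)
river: ρ → (-36,28,36)
closes: descent 0, river 14
min |a| on river = 4

4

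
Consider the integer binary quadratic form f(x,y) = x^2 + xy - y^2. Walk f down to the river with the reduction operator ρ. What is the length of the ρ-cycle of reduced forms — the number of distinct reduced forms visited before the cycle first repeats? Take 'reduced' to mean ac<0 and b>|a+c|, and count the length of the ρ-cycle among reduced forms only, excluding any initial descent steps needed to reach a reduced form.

D = 5, ⌊√D⌋ = 2
river: ρ → (-1,1,1)
river: ρ → (1,1,-1)
ρ-cycle length = 2 (tail of 0 descent steps not counted)

2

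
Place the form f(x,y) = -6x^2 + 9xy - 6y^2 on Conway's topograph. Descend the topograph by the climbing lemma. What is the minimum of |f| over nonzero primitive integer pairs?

translate: b→3 (≡-9 mod 12), so (6,-9,6)→(6,3,3)
flip: (6,3,3)→(3,-3,6)
translate: b→3 (≡-3 mod 6), so (3,-3,6)→(3,3,6)
reduced (well bottom): (3,3,6) with a≤c, −a<b≤a
well minimum |f| = |-3| = 3 (negative-definite)

3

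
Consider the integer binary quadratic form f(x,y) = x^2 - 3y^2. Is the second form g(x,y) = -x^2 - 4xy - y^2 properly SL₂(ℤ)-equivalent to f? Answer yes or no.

D₁ = 12, D₂ = 12
river cycle of f (length 2): (1, 2, -2), (-2, 2, 1)
river cycle of g (length 2): (-1, 2, 2), (2, 2, -1)
cycles differ ⇒ inequivalent

no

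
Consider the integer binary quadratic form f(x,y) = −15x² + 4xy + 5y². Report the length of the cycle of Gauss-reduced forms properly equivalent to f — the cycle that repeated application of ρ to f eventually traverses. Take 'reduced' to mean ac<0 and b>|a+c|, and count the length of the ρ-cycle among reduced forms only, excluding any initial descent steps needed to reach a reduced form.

D = 316, ⌊√D⌋ = 17
descent: ρ → (5,16,-3)  [lands on river]
river: ρ → (-3,14,10)
river: ρ → (10,6,-7)
river: ρ → (-7,8,9)
river: ρ → (9,10,-6)
river: ρ → (-6,14,5)
ρ-cycle length = 6 (tail of 1 descent step not counted)

6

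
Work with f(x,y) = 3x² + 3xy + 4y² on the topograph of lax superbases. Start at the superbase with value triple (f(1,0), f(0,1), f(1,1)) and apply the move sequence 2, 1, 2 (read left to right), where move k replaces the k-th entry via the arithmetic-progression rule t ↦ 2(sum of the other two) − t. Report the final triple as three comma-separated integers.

start (3,4,10) = (f(1,0),f(0,1),f(1,1))
replace slot 2: 2·(3+10) − 4 = 22 → (3,22,10)
replace slot 1: 2·(22+10) − 3 = 61 → (61,22,10)
replace slot 2: 2·(61+10) − 22 = 120 → (61,120,10)

61,120,10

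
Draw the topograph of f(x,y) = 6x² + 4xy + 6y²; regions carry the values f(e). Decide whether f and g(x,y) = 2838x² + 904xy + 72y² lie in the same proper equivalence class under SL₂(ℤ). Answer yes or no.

D₁ = -128, D₂ = -128
f: reduced (well bottom): (6,4,6) with a≤c, −a<b≤a
g: flip: (2838,904,72)→(72,-904,2838)
g: translate: b→-40 (≡-904 mod 144), so (72,-904,2838)→(72,-40,6)
g: flip: (72,-40,6)→(6,40,72)
g: translate: b→4 (≡40 mod 12), so (6,40,72)→(6,4,6)
g: reduced (well bottom): (6,4,6) with a≤c, −a<b≤a
reduced forms (6, 4, 6) vs (6, 4, 6) ⇒ equivalent

yes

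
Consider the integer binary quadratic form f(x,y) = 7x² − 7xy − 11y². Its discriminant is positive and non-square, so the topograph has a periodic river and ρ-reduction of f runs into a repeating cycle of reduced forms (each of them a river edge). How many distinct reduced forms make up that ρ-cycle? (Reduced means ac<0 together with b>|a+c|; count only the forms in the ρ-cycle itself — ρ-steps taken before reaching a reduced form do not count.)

D = 357, ⌊√D⌋ = 18
descent: ρ → (-11,7,7)  [lands on river]
river: ρ → (7,7,-11)
river: ρ → (-11,15,3)
river: ρ → (3,15,-11)
ρ-cycle length = 4 (tail of 1 descent step not counted)

4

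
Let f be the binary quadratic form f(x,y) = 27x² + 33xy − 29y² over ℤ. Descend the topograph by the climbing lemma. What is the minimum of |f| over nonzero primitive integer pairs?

river: ρ → (-29,25,31)
river: ρ → (31,37,-23)
river: ρ → (-23,55,13)
river: ρ → (13,49,-35)
river: ρ → (-35,21,27)
river: ρ → (27,33,-29)
closes: descent 0, river 6
min |a| on river = 13

13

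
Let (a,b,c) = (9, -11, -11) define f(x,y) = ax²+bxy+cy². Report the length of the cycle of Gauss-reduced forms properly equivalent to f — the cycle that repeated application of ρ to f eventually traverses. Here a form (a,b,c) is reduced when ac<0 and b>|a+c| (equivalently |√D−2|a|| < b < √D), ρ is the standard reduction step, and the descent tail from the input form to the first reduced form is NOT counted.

D = 517, ⌊√D⌋ = 22
descent: ρ → (-11,11,9)  [lands on river]
river: ρ → (9,7,-13)
river: ρ → (-13,19,3)
river: ρ → (3,17,-19)
river: ρ → (-19,21,1)
river: ρ → (1,21,-19)
river: ρ → (-19,17,3)
river: ρ → (3,19,-13)
river: ρ → (-13,7,9)
river: ρ → (9,11,-11)
ρ-cycle length = 10 (tail of 1 descent step not counted)

10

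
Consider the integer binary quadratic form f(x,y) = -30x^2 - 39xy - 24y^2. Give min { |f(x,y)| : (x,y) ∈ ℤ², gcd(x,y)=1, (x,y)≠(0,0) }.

translate: b→-21 (≡39 mod 60), so (30,39,24)→(30,-21,15)
flip: (30,-21,15)→(15,21,30)
translate: b→-9 (≡21 mod 30), so (15,21,30)→(15,-9,24)
reduced (well bottom): (15,-9,24) with a≤c, −a<b≤a
well minimum |f| = |-15| = 15 (negative-definite)

15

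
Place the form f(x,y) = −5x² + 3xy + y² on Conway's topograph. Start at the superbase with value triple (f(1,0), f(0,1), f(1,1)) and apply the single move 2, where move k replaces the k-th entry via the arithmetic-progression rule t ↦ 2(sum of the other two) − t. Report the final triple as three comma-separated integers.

start (-5,1,-1) = (f(1,0),f(0,1),f(1,1))
replace slot 2: 2·((-5)+(-1)) − 1 = -13 → (-5,-13,-1)

-5,-13,-1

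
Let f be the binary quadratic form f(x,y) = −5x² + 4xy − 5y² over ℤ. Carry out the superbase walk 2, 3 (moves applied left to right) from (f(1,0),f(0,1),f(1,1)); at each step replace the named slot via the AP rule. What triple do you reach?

start (-5,-5,-6) = (f(1,0),f(0,1),f(1,1))
replace slot 2: 2·((-5)+(-6)) − (-5) = -17 → (-5,-17,-6)
replace slot 3: 2·((-5)+(-17)) − (-6) = -38 → (-5,-17,-38)

-5,-17,-38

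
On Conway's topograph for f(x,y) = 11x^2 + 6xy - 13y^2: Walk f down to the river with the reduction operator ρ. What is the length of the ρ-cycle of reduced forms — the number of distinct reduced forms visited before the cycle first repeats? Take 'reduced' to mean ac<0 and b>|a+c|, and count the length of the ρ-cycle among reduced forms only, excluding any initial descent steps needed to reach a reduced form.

D = 608, ⌊√D⌋ = 24
river: ρ → (-13,20,4)
river: ρ → (4,20,-13)
river: ρ → (-13,6,11)
river: ρ → (11,16,-8)
river: ρ → (-8,16,11)
river: ρ → (11,6,-13)
ρ-cycle length = 6 (tail of 0 descent steps not counted)

6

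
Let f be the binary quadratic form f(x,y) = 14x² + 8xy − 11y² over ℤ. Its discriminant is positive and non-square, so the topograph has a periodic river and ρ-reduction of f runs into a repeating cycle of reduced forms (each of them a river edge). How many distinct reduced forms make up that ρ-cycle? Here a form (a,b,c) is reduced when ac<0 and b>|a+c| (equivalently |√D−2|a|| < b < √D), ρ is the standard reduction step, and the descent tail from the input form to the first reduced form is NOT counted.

D = 680, ⌊√D⌋ = 26
river: ρ → (-11,14,11)
river: ρ → (11,8,-14)
river: ρ → (-14,20,5)
river: ρ → (5,20,-14)
river: ρ → (-14,8,11)
river: ρ → (11,14,-11)
river: ρ → (-11,8,14)
river: ρ → (14,20,-5)
river: ρ → (-5,20,14)
river: ρ → (14,8,-11)
ρ-cycle length = 10 (tail of 0 descent steps not counted)

10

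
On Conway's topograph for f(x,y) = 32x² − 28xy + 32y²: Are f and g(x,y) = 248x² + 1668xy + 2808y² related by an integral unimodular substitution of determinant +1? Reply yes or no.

D₁ = -3312, D₂ = -3312
f: flip: (32,-28,32)→(32,28,32)
f: reduced (well bottom): (32,28,32) with a≤c, −a<b≤a
g: translate: b→180 (≡1668 mod 496), so (248,1668,2808)→(248,180,36)
g: flip: (248,180,36)→(36,-180,248)
g: translate: b→36 (≡-180 mod 72), so (36,-180,248)→(36,36,32)
g: flip: (36,36,32)→(32,-36,36)
g: translate: b→28 (≡-36 mod 64), so (32,-36,36)→(32,28,32)
g: reduced (well bottom): (32,28,32) with a≤c, −a<b≤a
reduced forms (32, 28, 32) vs (32, 28, 32) ⇒ equivalent

yes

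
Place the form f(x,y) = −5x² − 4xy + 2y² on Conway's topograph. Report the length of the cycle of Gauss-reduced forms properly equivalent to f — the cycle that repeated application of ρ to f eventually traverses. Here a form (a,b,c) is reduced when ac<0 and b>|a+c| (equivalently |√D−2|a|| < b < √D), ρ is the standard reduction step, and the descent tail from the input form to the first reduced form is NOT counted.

D = 56, ⌊√D⌋ = 7
descent: ρ → (2,4,-5)  [lands on river]
river: ρ → (-5,6,1)
river: ρ → (1,6,-5)
river: ρ → (-5,4,2)
ρ-cycle length = 4 (tail of 1 descent step not counted)

4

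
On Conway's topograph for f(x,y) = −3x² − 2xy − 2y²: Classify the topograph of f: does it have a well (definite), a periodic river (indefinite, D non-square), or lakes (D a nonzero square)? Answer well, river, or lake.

D = b²−4ac = (-2)² − 4·(-3)·(-2) = -20
D < 0 ⇒ definite ⇒ every region one sign ⇒ single well

well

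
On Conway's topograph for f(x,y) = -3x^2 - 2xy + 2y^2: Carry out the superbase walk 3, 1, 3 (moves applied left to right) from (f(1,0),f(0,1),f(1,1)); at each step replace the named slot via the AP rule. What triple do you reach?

start (-3,2,-3) = (f(1,0),f(0,1),f(1,1))
replace slot 3: 2·((-3)+2) − (-3) = 1 → (-3,2,1)
replace slot 1: 2·(2+1) − (-3) = 9 → (9,2,1)
replace slot 3: 2·(9+2) − 1 = 21 → (9,2,21)

9,2,21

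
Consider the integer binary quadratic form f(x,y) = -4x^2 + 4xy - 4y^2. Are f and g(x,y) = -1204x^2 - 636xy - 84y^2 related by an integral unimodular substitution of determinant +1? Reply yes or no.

D₁ = -48, D₂ = -48
f is negative-definite; reduce −f:
−f: translate: b→4 (≡-4 mod 8), so (4,-4,4)→(4,4,4)
−f: reduced (well bottom): (4,4,4) with a≤c, −a<b≤a
flip sign back: reduced form of f is (-4,-4,-4)
g is negative-definite; reduce −g:
−g: flip: (1204,636,84)→(84,-636,1204)
−g: translate: b→36 (≡-636 mod 168), so (84,-636,1204)→(84,36,4)
−g: flip: (84,36,4)→(4,-36,84)
−g: translate: b→4 (≡-36 mod 8), so (4,-36,84)→(4,4,4)
−g: reduced (well bottom): (4,4,4) with a≤c, −a<b≤a
flip sign back: reduced form of g is (-4,-4,-4)
reduced forms (-4, -4, -4) vs (-4, -4, -4) ⇒ equivalent

yes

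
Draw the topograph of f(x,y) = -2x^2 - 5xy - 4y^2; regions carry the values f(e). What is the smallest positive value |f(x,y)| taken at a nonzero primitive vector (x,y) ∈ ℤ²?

translate: b→1 (≡5 mod 4), so (2,5,4)→(2,1,1)
flip: (2,1,1)→(1,-1,2)
translate: b→1 (≡-1 mod 2), so (1,-1,2)→(1,1,2)
reduced (well bottom): (1,1,2) with a≤c, −a<b≤a
well minimum |f| = |-1| = 1 (negative-definite)

1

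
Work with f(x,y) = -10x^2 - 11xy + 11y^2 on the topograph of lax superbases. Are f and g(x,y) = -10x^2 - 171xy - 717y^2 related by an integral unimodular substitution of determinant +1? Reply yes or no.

D₁ = 561, D₂ = 561
river cycle of f (length 16): (11, 11, -10), (-10, 9, 12), (12, 15, -7), (-7, 13, 14), (14, 15, -6), (-6, 21, 5), (5, 19, -10), (-10, 21, 3), (3, 21, -10), (-10, 19, 5), … (6 more)
river cycle of g (length 16): (-10, 9, 12), (12, 15, -7), (-7, 13, 14), (14, 15, -6), (-6, 21, 5), (5, 19, -10), (-10, 21, 3), (3, 21, -10), (-10, 19, 5), (5, 21, -6), … (6 more)
cycles coincide ⇒ equivalent

yes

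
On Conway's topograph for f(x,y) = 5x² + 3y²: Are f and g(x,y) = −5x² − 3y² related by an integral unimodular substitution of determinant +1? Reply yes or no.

D₁ = -60, D₂ = -60
f: flip: (5,0,3)→(3,0,5)
f: reduced (well bottom): (3,0,5) with a≤c, −a<b≤a
g is negative-definite; reduce −g:
−g: flip: (5,0,3)→(3,0,5)
−g: reduced (well bottom): (3,0,5) with a≤c, −a<b≤a
flip sign back: reduced form of g is (-3,0,-5)
reduced forms (3, 0, 5) vs (-3, 0, -5) ⇒ inequivalent

no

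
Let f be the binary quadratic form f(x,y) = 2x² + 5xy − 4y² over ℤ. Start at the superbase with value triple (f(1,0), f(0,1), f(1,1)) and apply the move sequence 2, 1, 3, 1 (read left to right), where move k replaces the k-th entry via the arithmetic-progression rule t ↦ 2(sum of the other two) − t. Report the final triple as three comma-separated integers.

start (2,-4,3) = (f(1,0),f(0,1),f(1,1))
replace slot 2: 2·(2+3) − (-4) = 14 → (2,14,3)
replace slot 1: 2·(14+3) − 2 = 32 → (32,14,3)
replace slot 3: 2·(32+14) − 3 = 89 → (32,14,89)
replace slot 1: 2·(14+89) − 32 = 174 → (174,14,89)

174,14,89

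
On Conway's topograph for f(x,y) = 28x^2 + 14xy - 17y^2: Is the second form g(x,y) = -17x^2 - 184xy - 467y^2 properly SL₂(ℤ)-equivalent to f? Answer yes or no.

D₁ = 2100, D₂ = 2100
river cycle of f (length 10): (-17, 20, 25), (25, 30, -12), (-12, 42, 7), (7, 42, -12), (-12, 30, 25), (25, 20, -17), (-17, 14, 28), (28, 42, -3), (-3, 42, 28), (28, 14, -17)
river cycle of g (length 10): (-17, 20, 25), (25, 30, -12), (-12, 42, 7), (7, 42, -12), (-12, 30, 25), (25, 20, -17), (-17, 14, 28), (28, 42, -3), (-3, 42, 28), (28, 14, -17)
cycles coincide ⇒ equivalent

yes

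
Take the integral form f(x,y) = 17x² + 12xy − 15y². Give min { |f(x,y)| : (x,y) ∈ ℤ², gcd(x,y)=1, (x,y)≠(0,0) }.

river: ρ → (-15,18,14)
river: ρ → (14,10,-19)
river: ρ → (-19,28,5)
river: ρ → (5,32,-7)
river: ρ → (-7,24,21)
river: ρ → (21,18,-10)
river: ρ → (-10,22,17)
river: ρ → (17,12,-15)
closes: descent 0, river 8
min |a| on river = 5

5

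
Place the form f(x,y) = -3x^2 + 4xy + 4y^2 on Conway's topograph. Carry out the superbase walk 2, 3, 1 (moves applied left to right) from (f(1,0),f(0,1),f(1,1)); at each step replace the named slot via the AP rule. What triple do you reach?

start (-3,4,5) = (f(1,0),f(0,1),f(1,1))
replace slot 2: 2·((-3)+5) − 4 = 0 → (-3,0,5)
replace slot 3: 2·((-3)+0) − 5 = -11 → (-3,0,-11)
replace slot 1: 2·(0+(-11)) − (-3) = -19 → (-19,0,-11)

-19,0,-11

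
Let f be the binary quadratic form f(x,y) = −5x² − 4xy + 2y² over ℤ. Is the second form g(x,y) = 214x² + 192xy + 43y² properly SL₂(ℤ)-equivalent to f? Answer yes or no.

D₁ = 56, D₂ = 56
river cycle of f (length 4): (2, 4, -5), (-5, 6, 1), (1, 6, -5), (-5, 4, 2)
river cycle of g (length 4): (2, 4, -5), (-5, 6, 1), (1, 6, -5), (-5, 4, 2)
cycles coincide ⇒ equivalent

yes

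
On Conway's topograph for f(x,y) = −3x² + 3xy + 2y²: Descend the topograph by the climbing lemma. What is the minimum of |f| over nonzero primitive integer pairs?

river: ρ → (2,5,-1)
river: ρ → (-1,5,2)
river: ρ → (2,3,-3)
river: ρ → (-3,3,2)
closes: descent 0, river 4
min |a| on river = 1

1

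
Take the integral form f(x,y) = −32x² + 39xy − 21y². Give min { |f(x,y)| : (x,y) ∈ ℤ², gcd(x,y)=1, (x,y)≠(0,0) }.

translate: b→25 (≡-39 mod 64), so (32,-39,21)→(32,25,14)
flip: (32,25,14)→(14,-25,32)
translate: b→3 (≡-25 mod 28), so (14,-25,32)→(14,3,21)
reduced (well bottom): (14,3,21) with a≤c, −a<b≤a
well minimum |f| = |-14| = 14 (negative-definite)

14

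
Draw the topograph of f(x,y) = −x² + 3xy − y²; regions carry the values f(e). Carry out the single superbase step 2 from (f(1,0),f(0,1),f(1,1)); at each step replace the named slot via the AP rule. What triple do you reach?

start (-1,-1,1) = (f(1,0),f(0,1),f(1,1))
replace slot 2: 2·((-1)+1) − (-1) = 1 → (-1,1,1)

-1,1,1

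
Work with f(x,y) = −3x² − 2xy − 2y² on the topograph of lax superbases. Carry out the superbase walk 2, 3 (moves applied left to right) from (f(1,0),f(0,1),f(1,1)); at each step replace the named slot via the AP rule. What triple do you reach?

start (-3,-2,-7) = (f(1,0),f(0,1),f(1,1))
replace slot 2: 2·((-3)+(-7)) − (-2) = -18 → (-3,-18,-7)
replace slot 3: 2·((-3)+(-18)) − (-7) = -35 → (-3,-18,-35)

-3,-18,-35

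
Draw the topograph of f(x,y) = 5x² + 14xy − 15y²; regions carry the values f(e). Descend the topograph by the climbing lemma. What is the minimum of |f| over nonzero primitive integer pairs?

river: ρ → (-15,16,4)
river: ρ → (4,16,-15)
river: ρ → (-15,14,5)
river: ρ → (5,16,-12)
river: ρ → (-12,8,9)
river: ρ → (9,10,-11)
river: ρ → (-11,12,8)
river: ρ → (8,20,-3)
river: ρ → (-3,22,1)
river: ρ → (1,22,-3)
river: ρ → (-3,20,8)
river: ρ → (8,12,-11)
river: ρ → (-11,10,9)
river: ρ → (9,8,-12)
river: ρ → (-12,16,5)
river: ρ → (5,14,-15)
closes: descent 0, river 16
min |a| on river = 1

1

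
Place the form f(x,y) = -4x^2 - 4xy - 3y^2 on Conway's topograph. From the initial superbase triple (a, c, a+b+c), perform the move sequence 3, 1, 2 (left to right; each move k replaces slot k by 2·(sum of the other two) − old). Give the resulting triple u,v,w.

start (-4,-3,-11) = (f(1,0),f(0,1),f(1,1))
replace slot 3: 2·((-4)+(-3)) − (-11) = -3 → (-4,-3,-3)
replace slot 1: 2·((-3)+(-3)) − (-4) = -8 → (-8,-3,-3)
replace slot 2: 2·((-8)+(-3)) − (-3) = -19 → (-8,-19,-3)

-8,-19,-3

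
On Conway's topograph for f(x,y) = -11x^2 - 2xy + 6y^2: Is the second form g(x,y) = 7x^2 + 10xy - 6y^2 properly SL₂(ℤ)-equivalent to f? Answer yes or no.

D₁ = 268, D₂ = 268
river cycle of f (length 10): (6, 14, -3), (-3, 16, 1), (1, 16, -3), (-3, 14, 6), (6, 10, -7), (-7, 4, 9), (9, 14, -2), (-2, 14, 9), (9, 4, -7), (-7, 10, 6)
river cycle of g (length 10): (-6, 14, 3), (3, 16, -1), (-1, 16, 3), (3, 14, -6), (-6, 10, 7), (7, 4, -9), (-9, 14, 2), (2, 14, -9), (-9, 4, 7), (7, 10, -6)
cycles differ ⇒ inequivalent

no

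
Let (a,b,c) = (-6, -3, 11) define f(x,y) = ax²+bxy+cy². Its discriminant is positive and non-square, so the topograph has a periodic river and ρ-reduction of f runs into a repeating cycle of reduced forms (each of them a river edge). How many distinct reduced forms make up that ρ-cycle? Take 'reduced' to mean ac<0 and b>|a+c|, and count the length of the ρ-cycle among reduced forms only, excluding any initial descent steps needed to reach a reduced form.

D = 273, ⌊√D⌋ = 16
descent: ρ → (11,3,-6)
descent: ρ → (-6,9,8)  [lands on river]
river: ρ → (8,7,-7)
river: ρ → (-7,7,8)
river: ρ → (8,9,-6)
river: ρ → (-6,15,2)
river: ρ → (2,13,-13)
river: ρ → (-13,13,2)
river: ρ → (2,15,-6)
ρ-cycle length = 8 (tail of 2 descent steps not counted)

8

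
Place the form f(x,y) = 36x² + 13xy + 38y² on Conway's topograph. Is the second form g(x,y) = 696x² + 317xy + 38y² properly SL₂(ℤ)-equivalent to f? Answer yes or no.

D₁ = -5303, D₂ = -5303
f: reduced (well bottom): (36,13,38) with a≤c, −a<b≤a
g: flip: (696,317,38)→(38,-317,696)
g: translate: b→-13 (≡-317 mod 76), so (38,-317,696)→(38,-13,36)
g: flip: (38,-13,36)→(36,13,38)
g: reduced (well bottom): (36,13,38) with a≤c, −a<b≤a
reduced forms (36, 13, 38) vs (36, 13, 38) ⇒ equivalent

yes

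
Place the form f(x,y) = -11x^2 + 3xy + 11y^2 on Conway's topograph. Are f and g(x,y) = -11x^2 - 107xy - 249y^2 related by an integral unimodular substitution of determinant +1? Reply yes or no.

D₁ = 493, D₂ = 493
river cycle of f (length 10): (11, 19, -3), (-3, 17, 17), (17, 17, -3), (-3, 19, 11), (11, 3, -11), (-11, 19, 3), (3, 17, -17), (-17, 17, 3), (3, 19, -11), (-11, 3, 11)
river cycle of g (length 10): (-11, 3, 11), (11, 19, -3), (-3, 17, 17), (17, 17, -3), (-3, 19, 11), (11, 3, -11), (-11, 19, 3), (3, 17, -17), (-17, 17, 3), (3, 19, -11)
cycles coincide ⇒ equivalent

yes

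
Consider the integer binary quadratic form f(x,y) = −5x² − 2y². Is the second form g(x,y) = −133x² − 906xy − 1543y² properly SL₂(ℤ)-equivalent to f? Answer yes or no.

D₁ = -40, D₂ = -40
f is negative-definite; reduce −f:
−f: flip: (5,0,2)→(2,0,5)
−f: reduced (well bottom): (2,0,5) with a≤c, −a<b≤a
flip sign back: reduced form of f is (-2,0,-5)
g is negative-definite; reduce −g:
−g: translate: b→108 (≡906 mod 266), so (133,906,1543)→(133,108,22)
−g: flip: (133,108,22)→(22,-108,133)
−g: translate: b→-20 (≡-108 mod 44), so (22,-108,133)→(22,-20,5)
−g: flip: (22,-20,5)→(5,20,22)
−g: translate: b→0 (≡20 mod 10), so (5,20,22)→(5,0,2)
−g: flip: (5,0,2)→(2,0,5)
−g: reduced (well bottom): (2,0,5) with a≤c, −a<b≤a
flip sign back: reduced form of g is (-2,0,-5)
reduced forms (-2, 0, -5) vs (-2, 0, -5) ⇒ equivalent

yes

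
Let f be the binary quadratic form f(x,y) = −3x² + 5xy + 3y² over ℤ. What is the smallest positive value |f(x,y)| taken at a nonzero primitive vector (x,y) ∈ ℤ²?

river: ρ → (3,7,-1)
river: ρ → (-1,7,3)
river: ρ → (3,5,-3)
river: ρ → (-3,7,1)
river: ρ → (1,7,-3)
river: ρ → (-3,5,3)
closes: descent 0, river 6
min |a| on river = 1

1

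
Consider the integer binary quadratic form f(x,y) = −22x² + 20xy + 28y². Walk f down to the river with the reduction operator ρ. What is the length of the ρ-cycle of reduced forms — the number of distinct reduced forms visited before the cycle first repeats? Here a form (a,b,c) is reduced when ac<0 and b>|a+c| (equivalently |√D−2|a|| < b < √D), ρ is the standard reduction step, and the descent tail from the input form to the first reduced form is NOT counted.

D = 2864, ⌊√D⌋ = 53
river: ρ → (28,36,-14)
river: ρ → (-14,48,10)
river: ρ → (10,52,-4)
river: ρ → (-4,52,10)
river: ρ → (10,48,-14)
river: ρ → (-14,36,28)
river: ρ → (28,20,-22)
river: ρ → (-22,24,26)
river: ρ → (26,28,-20)
river: ρ → (-20,52,2)
river: ρ → (2,52,-20)
river: ρ → (-20,28,26)
river: ρ → (26,24,-22)
river: ρ → (-22,20,28)
ρ-cycle length = 14 (tail of 0 descent steps not counted)

14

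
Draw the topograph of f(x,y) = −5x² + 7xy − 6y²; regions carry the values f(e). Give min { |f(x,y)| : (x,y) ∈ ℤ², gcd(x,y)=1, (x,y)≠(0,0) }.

translate: b→3 (≡-7 mod 10), so (5,-7,6)→(5,3,4)
flip: (5,3,4)→(4,-3,5)
reduced (well bottom): (4,-3,5) with a≤c, −a<b≤a
well minimum |f| = |-4| = 4 (negative-definite)

4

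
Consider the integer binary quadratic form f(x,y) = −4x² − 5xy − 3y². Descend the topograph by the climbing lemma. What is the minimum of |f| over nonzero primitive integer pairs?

translate: b→-3 (≡5 mod 8), so (4,5,3)→(4,-3,2)
flip: (4,-3,2)→(2,3,4)
translate: b→-1 (≡3 mod 4), so (2,3,4)→(2,-1,3)
reduced (well bottom): (2,-1,3) with a≤c, −a<b≤a
well minimum |f| = |-2| = 2 (negative-definite)

2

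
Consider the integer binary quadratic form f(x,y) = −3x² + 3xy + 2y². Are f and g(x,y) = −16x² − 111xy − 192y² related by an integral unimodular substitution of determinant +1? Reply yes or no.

D₁ = 33, D₂ = 33
river cycle of f (length 4): (2, 5, -1), (-1, 5, 2), (2, 3, -3), (-3, 3, 2)
river cycle of g (length 4): (-3, 3, 2), (2, 5, -1), (-1, 5, 2), (2, 3, -3)
cycles coincide ⇒ equivalent

yes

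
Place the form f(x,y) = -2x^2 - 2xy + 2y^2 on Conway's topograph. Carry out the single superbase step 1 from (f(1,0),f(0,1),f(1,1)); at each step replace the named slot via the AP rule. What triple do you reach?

start (-2,2,-2) = (f(1,0),f(0,1),f(1,1))
replace slot 1: 2·(2+(-2)) − (-2) = 2 → (2,2,-2)

2,2,-2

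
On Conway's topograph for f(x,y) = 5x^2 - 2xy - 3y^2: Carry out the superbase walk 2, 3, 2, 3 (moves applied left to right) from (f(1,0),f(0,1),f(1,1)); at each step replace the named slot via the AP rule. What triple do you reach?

start (5,-3,0) = (f(1,0),f(0,1),f(1,1))
replace slot 2: 2·(5+0) − (-3) = 13 → (5,13,0)
replace slot 3: 2·(5+13) − 0 = 36 → (5,13,36)
replace slot 2: 2·(5+36) − 13 = 69 → (5,69,36)
replace slot 3: 2·(5+69) − 36 = 112 → (5,69,112)

5,69,112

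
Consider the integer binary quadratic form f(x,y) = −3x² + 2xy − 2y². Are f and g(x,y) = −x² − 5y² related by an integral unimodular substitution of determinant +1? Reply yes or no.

D₁ = -20, D₂ = -20
f is negative-definite; reduce −f:
−f: flip: (3,-2,2)→(2,2,3)
−f: reduced (well bottom): (2,2,3) with a≤c, −a<b≤a
flip sign back: reduced form of f is (-2,-2,-3)
g is negative-definite; reduce −g:
−g: reduced (well bottom): (1,0,5) with a≤c, −a<b≤a
flip sign back: reduced form of g is (-1,0,-5)
reduced forms (-2, -2, -3) vs (-1, 0, -5) ⇒ inequivalent

no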